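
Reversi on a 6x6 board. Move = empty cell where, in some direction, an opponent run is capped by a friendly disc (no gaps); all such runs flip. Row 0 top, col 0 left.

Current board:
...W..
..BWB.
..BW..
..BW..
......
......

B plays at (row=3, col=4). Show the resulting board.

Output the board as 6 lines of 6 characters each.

Place B at (3,4); scan 8 dirs for brackets.
Dir NW: opp run (2,3) capped by B -> flip
Dir N: first cell '.' (not opp) -> no flip
Dir NE: first cell '.' (not opp) -> no flip
Dir W: opp run (3,3) capped by B -> flip
Dir E: first cell '.' (not opp) -> no flip
Dir SW: first cell '.' (not opp) -> no flip
Dir S: first cell '.' (not opp) -> no flip
Dir SE: first cell '.' (not opp) -> no flip
All flips: (2,3) (3,3)

Answer: ...W..
..BWB.
..BB..
..BBB.
......
......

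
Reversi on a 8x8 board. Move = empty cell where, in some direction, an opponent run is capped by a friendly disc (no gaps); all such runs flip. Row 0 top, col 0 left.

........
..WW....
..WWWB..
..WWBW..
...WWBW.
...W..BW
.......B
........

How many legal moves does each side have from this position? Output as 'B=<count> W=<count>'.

-- B to move --
(0,1): flips 2 -> legal
(0,2): no bracket -> illegal
(0,3): no bracket -> illegal
(0,4): no bracket -> illegal
(1,1): no bracket -> illegal
(1,4): flips 1 -> legal
(1,5): no bracket -> illegal
(2,1): flips 3 -> legal
(2,6): no bracket -> illegal
(3,1): flips 2 -> legal
(3,6): flips 2 -> legal
(3,7): no bracket -> illegal
(4,1): no bracket -> illegal
(4,2): flips 2 -> legal
(4,7): flips 2 -> legal
(5,2): flips 1 -> legal
(5,4): flips 1 -> legal
(5,5): no bracket -> illegal
(6,2): no bracket -> illegal
(6,3): no bracket -> illegal
(6,4): no bracket -> illegal
(6,6): no bracket -> illegal
B mobility = 9
-- W to move --
(1,4): no bracket -> illegal
(1,5): flips 1 -> legal
(1,6): flips 2 -> legal
(2,6): flips 1 -> legal
(3,6): no bracket -> illegal
(4,7): no bracket -> illegal
(5,4): no bracket -> illegal
(5,5): flips 2 -> legal
(6,5): no bracket -> illegal
(6,6): flips 1 -> legal
(7,6): no bracket -> illegal
(7,7): flips 1 -> legal
W mobility = 6

Answer: B=9 W=6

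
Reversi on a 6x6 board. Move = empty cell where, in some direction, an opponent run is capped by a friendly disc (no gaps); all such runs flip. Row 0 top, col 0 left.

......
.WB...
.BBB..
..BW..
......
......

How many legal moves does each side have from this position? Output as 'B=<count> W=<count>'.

-- B to move --
(0,0): flips 1 -> legal
(0,1): flips 1 -> legal
(0,2): no bracket -> illegal
(1,0): flips 1 -> legal
(2,0): no bracket -> illegal
(2,4): no bracket -> illegal
(3,4): flips 1 -> legal
(4,2): no bracket -> illegal
(4,3): flips 1 -> legal
(4,4): flips 1 -> legal
B mobility = 6
-- W to move --
(0,1): no bracket -> illegal
(0,2): no bracket -> illegal
(0,3): no bracket -> illegal
(1,0): no bracket -> illegal
(1,3): flips 2 -> legal
(1,4): no bracket -> illegal
(2,0): no bracket -> illegal
(2,4): no bracket -> illegal
(3,0): no bracket -> illegal
(3,1): flips 2 -> legal
(3,4): no bracket -> illegal
(4,1): no bracket -> illegal
(4,2): no bracket -> illegal
(4,3): no bracket -> illegal
W mobility = 2

Answer: B=6 W=2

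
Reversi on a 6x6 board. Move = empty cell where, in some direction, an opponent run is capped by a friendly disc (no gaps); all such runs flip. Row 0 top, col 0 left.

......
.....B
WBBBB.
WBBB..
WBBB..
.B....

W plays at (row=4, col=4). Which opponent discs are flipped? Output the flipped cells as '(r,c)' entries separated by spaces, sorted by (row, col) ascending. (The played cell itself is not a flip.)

Answer: (4,1) (4,2) (4,3)

Derivation:
Dir NW: opp run (3,3) (2,2), next='.' -> no flip
Dir N: first cell '.' (not opp) -> no flip
Dir NE: first cell '.' (not opp) -> no flip
Dir W: opp run (4,3) (4,2) (4,1) capped by W -> flip
Dir E: first cell '.' (not opp) -> no flip
Dir SW: first cell '.' (not opp) -> no flip
Dir S: first cell '.' (not opp) -> no flip
Dir SE: first cell '.' (not opp) -> no flip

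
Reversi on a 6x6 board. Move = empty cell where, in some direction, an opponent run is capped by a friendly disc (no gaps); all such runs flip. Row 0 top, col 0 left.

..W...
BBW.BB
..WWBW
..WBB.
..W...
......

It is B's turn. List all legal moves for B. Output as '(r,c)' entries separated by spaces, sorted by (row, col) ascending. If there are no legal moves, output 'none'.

(0,1): flips 2 -> legal
(0,3): no bracket -> illegal
(1,3): flips 2 -> legal
(2,1): flips 2 -> legal
(3,1): flips 1 -> legal
(3,5): flips 1 -> legal
(4,1): flips 2 -> legal
(4,3): no bracket -> illegal
(5,1): flips 1 -> legal
(5,2): no bracket -> illegal
(5,3): no bracket -> illegal

Answer: (0,1) (1,3) (2,1) (3,1) (3,5) (4,1) (5,1)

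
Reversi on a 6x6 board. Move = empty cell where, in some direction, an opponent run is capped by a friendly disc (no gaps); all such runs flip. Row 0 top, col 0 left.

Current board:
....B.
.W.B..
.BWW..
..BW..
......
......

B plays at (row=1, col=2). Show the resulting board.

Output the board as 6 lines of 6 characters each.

Answer: ....B.
.WBB..
.BBW..
..BW..
......
......

Derivation:
Place B at (1,2); scan 8 dirs for brackets.
Dir NW: first cell '.' (not opp) -> no flip
Dir N: first cell '.' (not opp) -> no flip
Dir NE: first cell '.' (not opp) -> no flip
Dir W: opp run (1,1), next='.' -> no flip
Dir E: first cell 'B' (not opp) -> no flip
Dir SW: first cell 'B' (not opp) -> no flip
Dir S: opp run (2,2) capped by B -> flip
Dir SE: opp run (2,3), next='.' -> no flip
All flips: (2,2)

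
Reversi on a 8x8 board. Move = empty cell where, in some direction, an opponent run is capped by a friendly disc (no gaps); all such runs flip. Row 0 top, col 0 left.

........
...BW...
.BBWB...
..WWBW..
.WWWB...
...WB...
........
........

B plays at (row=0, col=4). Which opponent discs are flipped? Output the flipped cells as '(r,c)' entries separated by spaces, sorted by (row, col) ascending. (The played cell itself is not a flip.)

Answer: (1,4)

Derivation:
Dir NW: edge -> no flip
Dir N: edge -> no flip
Dir NE: edge -> no flip
Dir W: first cell '.' (not opp) -> no flip
Dir E: first cell '.' (not opp) -> no flip
Dir SW: first cell 'B' (not opp) -> no flip
Dir S: opp run (1,4) capped by B -> flip
Dir SE: first cell '.' (not opp) -> no flip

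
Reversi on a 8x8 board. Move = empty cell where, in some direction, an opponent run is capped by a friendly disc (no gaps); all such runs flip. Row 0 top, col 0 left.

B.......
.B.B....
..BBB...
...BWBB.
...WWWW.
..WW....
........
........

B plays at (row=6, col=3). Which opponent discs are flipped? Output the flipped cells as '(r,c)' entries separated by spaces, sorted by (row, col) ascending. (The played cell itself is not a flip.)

Answer: (4,3) (5,3)

Derivation:
Dir NW: opp run (5,2), next='.' -> no flip
Dir N: opp run (5,3) (4,3) capped by B -> flip
Dir NE: first cell '.' (not opp) -> no flip
Dir W: first cell '.' (not opp) -> no flip
Dir E: first cell '.' (not opp) -> no flip
Dir SW: first cell '.' (not opp) -> no flip
Dir S: first cell '.' (not opp) -> no flip
Dir SE: first cell '.' (not opp) -> no flip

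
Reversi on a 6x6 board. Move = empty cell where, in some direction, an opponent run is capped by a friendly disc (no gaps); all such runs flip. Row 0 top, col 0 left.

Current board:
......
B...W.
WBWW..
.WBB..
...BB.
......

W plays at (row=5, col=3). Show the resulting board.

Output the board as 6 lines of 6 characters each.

Place W at (5,3); scan 8 dirs for brackets.
Dir NW: first cell '.' (not opp) -> no flip
Dir N: opp run (4,3) (3,3) capped by W -> flip
Dir NE: opp run (4,4), next='.' -> no flip
Dir W: first cell '.' (not opp) -> no flip
Dir E: first cell '.' (not opp) -> no flip
Dir SW: edge -> no flip
Dir S: edge -> no flip
Dir SE: edge -> no flip
All flips: (3,3) (4,3)

Answer: ......
B...W.
WBWW..
.WBW..
...WB.
...W..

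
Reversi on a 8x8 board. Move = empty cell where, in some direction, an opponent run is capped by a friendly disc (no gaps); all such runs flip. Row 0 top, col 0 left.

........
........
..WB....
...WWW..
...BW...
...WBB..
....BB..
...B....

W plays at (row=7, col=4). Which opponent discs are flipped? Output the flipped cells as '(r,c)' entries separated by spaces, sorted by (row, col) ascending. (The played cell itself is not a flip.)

Answer: (5,4) (6,4)

Derivation:
Dir NW: first cell '.' (not opp) -> no flip
Dir N: opp run (6,4) (5,4) capped by W -> flip
Dir NE: opp run (6,5), next='.' -> no flip
Dir W: opp run (7,3), next='.' -> no flip
Dir E: first cell '.' (not opp) -> no flip
Dir SW: edge -> no flip
Dir S: edge -> no flip
Dir SE: edge -> no flip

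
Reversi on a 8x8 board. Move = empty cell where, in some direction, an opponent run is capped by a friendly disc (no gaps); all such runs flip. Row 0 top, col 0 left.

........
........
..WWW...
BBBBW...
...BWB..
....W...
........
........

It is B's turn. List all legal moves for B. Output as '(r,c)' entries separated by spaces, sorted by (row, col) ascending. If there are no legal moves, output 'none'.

Answer: (1,1) (1,2) (1,3) (1,4) (1,5) (2,5) (3,5) (5,5) (6,3) (6,5)

Derivation:
(1,1): flips 1 -> legal
(1,2): flips 3 -> legal
(1,3): flips 2 -> legal
(1,4): flips 1 -> legal
(1,5): flips 1 -> legal
(2,1): no bracket -> illegal
(2,5): flips 1 -> legal
(3,5): flips 1 -> legal
(5,3): no bracket -> illegal
(5,5): flips 1 -> legal
(6,3): flips 1 -> legal
(6,4): no bracket -> illegal
(6,5): flips 1 -> legal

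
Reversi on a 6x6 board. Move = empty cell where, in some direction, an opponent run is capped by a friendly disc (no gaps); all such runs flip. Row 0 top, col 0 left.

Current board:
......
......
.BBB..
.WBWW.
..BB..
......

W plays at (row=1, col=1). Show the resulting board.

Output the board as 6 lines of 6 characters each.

Place W at (1,1); scan 8 dirs for brackets.
Dir NW: first cell '.' (not opp) -> no flip
Dir N: first cell '.' (not opp) -> no flip
Dir NE: first cell '.' (not opp) -> no flip
Dir W: first cell '.' (not opp) -> no flip
Dir E: first cell '.' (not opp) -> no flip
Dir SW: first cell '.' (not opp) -> no flip
Dir S: opp run (2,1) capped by W -> flip
Dir SE: opp run (2,2) capped by W -> flip
All flips: (2,1) (2,2)

Answer: ......
.W....
.WWB..
.WBWW.
..BB..
......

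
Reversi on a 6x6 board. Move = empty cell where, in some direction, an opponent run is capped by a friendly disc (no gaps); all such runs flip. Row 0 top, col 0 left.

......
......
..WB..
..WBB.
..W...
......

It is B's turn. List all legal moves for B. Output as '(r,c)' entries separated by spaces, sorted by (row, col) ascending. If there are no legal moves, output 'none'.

(1,1): flips 1 -> legal
(1,2): no bracket -> illegal
(1,3): no bracket -> illegal
(2,1): flips 1 -> legal
(3,1): flips 1 -> legal
(4,1): flips 1 -> legal
(4,3): no bracket -> illegal
(5,1): flips 1 -> legal
(5,2): no bracket -> illegal
(5,3): no bracket -> illegal

Answer: (1,1) (2,1) (3,1) (4,1) (5,1)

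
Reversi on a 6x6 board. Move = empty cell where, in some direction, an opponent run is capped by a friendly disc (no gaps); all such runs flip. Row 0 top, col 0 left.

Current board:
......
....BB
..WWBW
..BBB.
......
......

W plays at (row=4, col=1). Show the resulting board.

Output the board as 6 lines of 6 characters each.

Place W at (4,1); scan 8 dirs for brackets.
Dir NW: first cell '.' (not opp) -> no flip
Dir N: first cell '.' (not opp) -> no flip
Dir NE: opp run (3,2) capped by W -> flip
Dir W: first cell '.' (not opp) -> no flip
Dir E: first cell '.' (not opp) -> no flip
Dir SW: first cell '.' (not opp) -> no flip
Dir S: first cell '.' (not opp) -> no flip
Dir SE: first cell '.' (not opp) -> no flip
All flips: (3,2)

Answer: ......
....BB
..WWBW
..WBB.
.W....
......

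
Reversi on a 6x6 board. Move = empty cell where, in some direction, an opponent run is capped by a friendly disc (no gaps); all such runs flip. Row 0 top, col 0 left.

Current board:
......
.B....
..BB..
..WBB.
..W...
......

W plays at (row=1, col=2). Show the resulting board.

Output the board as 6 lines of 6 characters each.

Place W at (1,2); scan 8 dirs for brackets.
Dir NW: first cell '.' (not opp) -> no flip
Dir N: first cell '.' (not opp) -> no flip
Dir NE: first cell '.' (not opp) -> no flip
Dir W: opp run (1,1), next='.' -> no flip
Dir E: first cell '.' (not opp) -> no flip
Dir SW: first cell '.' (not opp) -> no flip
Dir S: opp run (2,2) capped by W -> flip
Dir SE: opp run (2,3) (3,4), next='.' -> no flip
All flips: (2,2)

Answer: ......
.BW...
..WB..
..WBB.
..W...
......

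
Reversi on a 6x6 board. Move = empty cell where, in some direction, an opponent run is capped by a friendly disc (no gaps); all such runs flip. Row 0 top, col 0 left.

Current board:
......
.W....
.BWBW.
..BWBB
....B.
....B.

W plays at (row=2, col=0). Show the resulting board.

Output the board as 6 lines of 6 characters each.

Place W at (2,0); scan 8 dirs for brackets.
Dir NW: edge -> no flip
Dir N: first cell '.' (not opp) -> no flip
Dir NE: first cell 'W' (not opp) -> no flip
Dir W: edge -> no flip
Dir E: opp run (2,1) capped by W -> flip
Dir SW: edge -> no flip
Dir S: first cell '.' (not opp) -> no flip
Dir SE: first cell '.' (not opp) -> no flip
All flips: (2,1)

Answer: ......
.W....
WWWBW.
..BWBB
....B.
....B.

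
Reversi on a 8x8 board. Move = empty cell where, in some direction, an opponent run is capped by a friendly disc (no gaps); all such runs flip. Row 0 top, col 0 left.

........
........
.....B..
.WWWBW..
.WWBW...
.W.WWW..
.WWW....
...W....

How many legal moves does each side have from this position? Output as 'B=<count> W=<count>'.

-- B to move --
(2,0): no bracket -> illegal
(2,1): flips 1 -> legal
(2,2): no bracket -> illegal
(2,3): flips 1 -> legal
(2,4): no bracket -> illegal
(2,6): no bracket -> illegal
(3,0): flips 3 -> legal
(3,6): flips 1 -> legal
(4,0): flips 2 -> legal
(4,5): flips 2 -> legal
(4,6): no bracket -> illegal
(5,0): no bracket -> illegal
(5,2): no bracket -> illegal
(5,6): no bracket -> illegal
(6,0): no bracket -> illegal
(6,4): flips 2 -> legal
(6,5): flips 1 -> legal
(6,6): no bracket -> illegal
(7,0): no bracket -> illegal
(7,1): no bracket -> illegal
(7,2): no bracket -> illegal
(7,4): no bracket -> illegal
B mobility = 8
-- W to move --
(1,4): no bracket -> illegal
(1,5): flips 1 -> legal
(1,6): no bracket -> illegal
(2,3): no bracket -> illegal
(2,4): flips 1 -> legal
(2,6): no bracket -> illegal
(3,6): no bracket -> illegal
(4,5): no bracket -> illegal
(5,2): no bracket -> illegal
W mobility = 2

Answer: B=8 W=2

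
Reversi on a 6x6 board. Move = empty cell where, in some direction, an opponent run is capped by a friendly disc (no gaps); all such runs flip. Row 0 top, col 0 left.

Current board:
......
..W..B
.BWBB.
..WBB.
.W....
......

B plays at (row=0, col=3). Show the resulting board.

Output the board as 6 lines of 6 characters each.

Place B at (0,3); scan 8 dirs for brackets.
Dir NW: edge -> no flip
Dir N: edge -> no flip
Dir NE: edge -> no flip
Dir W: first cell '.' (not opp) -> no flip
Dir E: first cell '.' (not opp) -> no flip
Dir SW: opp run (1,2) capped by B -> flip
Dir S: first cell '.' (not opp) -> no flip
Dir SE: first cell '.' (not opp) -> no flip
All flips: (1,2)

Answer: ...B..
..B..B
.BWBB.
..WBB.
.W....
......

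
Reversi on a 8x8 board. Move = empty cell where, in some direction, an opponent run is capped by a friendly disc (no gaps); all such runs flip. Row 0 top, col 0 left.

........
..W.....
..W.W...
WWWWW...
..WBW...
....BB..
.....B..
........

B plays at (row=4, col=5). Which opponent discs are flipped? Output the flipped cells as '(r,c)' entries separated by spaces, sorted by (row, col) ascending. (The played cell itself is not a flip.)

Answer: (4,4)

Derivation:
Dir NW: opp run (3,4), next='.' -> no flip
Dir N: first cell '.' (not opp) -> no flip
Dir NE: first cell '.' (not opp) -> no flip
Dir W: opp run (4,4) capped by B -> flip
Dir E: first cell '.' (not opp) -> no flip
Dir SW: first cell 'B' (not opp) -> no flip
Dir S: first cell 'B' (not opp) -> no flip
Dir SE: first cell '.' (not opp) -> no flip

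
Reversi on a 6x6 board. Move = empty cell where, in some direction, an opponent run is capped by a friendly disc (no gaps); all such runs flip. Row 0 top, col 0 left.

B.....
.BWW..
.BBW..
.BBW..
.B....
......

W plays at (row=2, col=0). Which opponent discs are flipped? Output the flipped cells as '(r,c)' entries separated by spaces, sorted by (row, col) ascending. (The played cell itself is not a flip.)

Answer: (2,1) (2,2)

Derivation:
Dir NW: edge -> no flip
Dir N: first cell '.' (not opp) -> no flip
Dir NE: opp run (1,1), next='.' -> no flip
Dir W: edge -> no flip
Dir E: opp run (2,1) (2,2) capped by W -> flip
Dir SW: edge -> no flip
Dir S: first cell '.' (not opp) -> no flip
Dir SE: opp run (3,1), next='.' -> no flip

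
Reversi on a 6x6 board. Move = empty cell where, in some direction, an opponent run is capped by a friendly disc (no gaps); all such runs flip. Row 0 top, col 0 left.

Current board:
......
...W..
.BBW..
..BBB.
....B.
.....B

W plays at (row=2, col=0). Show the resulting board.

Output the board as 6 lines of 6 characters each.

Answer: ......
...W..
WWWW..
..BBB.
....B.
.....B

Derivation:
Place W at (2,0); scan 8 dirs for brackets.
Dir NW: edge -> no flip
Dir N: first cell '.' (not opp) -> no flip
Dir NE: first cell '.' (not opp) -> no flip
Dir W: edge -> no flip
Dir E: opp run (2,1) (2,2) capped by W -> flip
Dir SW: edge -> no flip
Dir S: first cell '.' (not opp) -> no flip
Dir SE: first cell '.' (not opp) -> no flip
All flips: (2,1) (2,2)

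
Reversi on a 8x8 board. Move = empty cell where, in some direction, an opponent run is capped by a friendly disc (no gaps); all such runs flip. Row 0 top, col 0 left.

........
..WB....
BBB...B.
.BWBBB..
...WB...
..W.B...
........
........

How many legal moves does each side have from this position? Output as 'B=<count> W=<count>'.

-- B to move --
(0,1): no bracket -> illegal
(0,2): flips 1 -> legal
(0,3): flips 1 -> legal
(1,1): flips 1 -> legal
(2,3): no bracket -> illegal
(4,1): no bracket -> illegal
(4,2): flips 2 -> legal
(5,1): no bracket -> illegal
(5,3): flips 1 -> legal
(6,1): flips 2 -> legal
(6,2): no bracket -> illegal
(6,3): no bracket -> illegal
B mobility = 6
-- W to move --
(0,2): no bracket -> illegal
(0,3): no bracket -> illegal
(0,4): no bracket -> illegal
(1,0): flips 1 -> legal
(1,1): no bracket -> illegal
(1,4): flips 1 -> legal
(1,5): no bracket -> illegal
(1,6): no bracket -> illegal
(1,7): no bracket -> illegal
(2,3): flips 1 -> legal
(2,4): no bracket -> illegal
(2,5): flips 1 -> legal
(2,7): no bracket -> illegal
(3,0): flips 2 -> legal
(3,6): flips 3 -> legal
(3,7): no bracket -> illegal
(4,0): no bracket -> illegal
(4,1): no bracket -> illegal
(4,2): no bracket -> illegal
(4,5): flips 1 -> legal
(4,6): no bracket -> illegal
(5,3): no bracket -> illegal
(5,5): no bracket -> illegal
(6,3): no bracket -> illegal
(6,4): no bracket -> illegal
(6,5): flips 1 -> legal
W mobility = 8

Answer: B=6 W=8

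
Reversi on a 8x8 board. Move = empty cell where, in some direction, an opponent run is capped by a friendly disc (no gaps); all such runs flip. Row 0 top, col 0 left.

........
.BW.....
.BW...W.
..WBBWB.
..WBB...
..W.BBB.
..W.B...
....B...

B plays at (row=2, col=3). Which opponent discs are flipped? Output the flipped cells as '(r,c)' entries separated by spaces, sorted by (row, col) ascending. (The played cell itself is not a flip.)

Answer: (2,2)

Derivation:
Dir NW: opp run (1,2), next='.' -> no flip
Dir N: first cell '.' (not opp) -> no flip
Dir NE: first cell '.' (not opp) -> no flip
Dir W: opp run (2,2) capped by B -> flip
Dir E: first cell '.' (not opp) -> no flip
Dir SW: opp run (3,2), next='.' -> no flip
Dir S: first cell 'B' (not opp) -> no flip
Dir SE: first cell 'B' (not opp) -> no flip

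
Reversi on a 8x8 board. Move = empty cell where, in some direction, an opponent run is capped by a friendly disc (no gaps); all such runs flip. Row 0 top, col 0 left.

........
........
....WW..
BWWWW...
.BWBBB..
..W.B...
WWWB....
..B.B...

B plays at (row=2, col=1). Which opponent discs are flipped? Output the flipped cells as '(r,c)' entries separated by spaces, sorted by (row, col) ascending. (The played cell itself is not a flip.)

Dir NW: first cell '.' (not opp) -> no flip
Dir N: first cell '.' (not opp) -> no flip
Dir NE: first cell '.' (not opp) -> no flip
Dir W: first cell '.' (not opp) -> no flip
Dir E: first cell '.' (not opp) -> no flip
Dir SW: first cell 'B' (not opp) -> no flip
Dir S: opp run (3,1) capped by B -> flip
Dir SE: opp run (3,2) capped by B -> flip

Answer: (3,1) (3,2)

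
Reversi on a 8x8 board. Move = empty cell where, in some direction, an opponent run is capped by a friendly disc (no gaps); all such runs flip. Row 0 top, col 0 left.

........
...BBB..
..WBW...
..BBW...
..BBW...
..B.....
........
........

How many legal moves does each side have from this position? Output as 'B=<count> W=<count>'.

Answer: B=9 W=9

Derivation:
-- B to move --
(1,1): flips 1 -> legal
(1,2): flips 1 -> legal
(2,1): flips 1 -> legal
(2,5): flips 2 -> legal
(3,1): flips 1 -> legal
(3,5): flips 2 -> legal
(4,5): flips 2 -> legal
(5,3): no bracket -> illegal
(5,4): flips 3 -> legal
(5,5): flips 1 -> legal
B mobility = 9
-- W to move --
(0,2): flips 1 -> legal
(0,3): no bracket -> illegal
(0,4): flips 2 -> legal
(0,5): no bracket -> illegal
(0,6): flips 1 -> legal
(1,2): flips 1 -> legal
(1,6): no bracket -> illegal
(2,1): no bracket -> illegal
(2,5): no bracket -> illegal
(2,6): no bracket -> illegal
(3,1): flips 2 -> legal
(4,1): flips 2 -> legal
(5,1): flips 2 -> legal
(5,3): no bracket -> illegal
(5,4): no bracket -> illegal
(6,1): flips 2 -> legal
(6,2): flips 3 -> legal
(6,3): no bracket -> illegal
W mobility = 9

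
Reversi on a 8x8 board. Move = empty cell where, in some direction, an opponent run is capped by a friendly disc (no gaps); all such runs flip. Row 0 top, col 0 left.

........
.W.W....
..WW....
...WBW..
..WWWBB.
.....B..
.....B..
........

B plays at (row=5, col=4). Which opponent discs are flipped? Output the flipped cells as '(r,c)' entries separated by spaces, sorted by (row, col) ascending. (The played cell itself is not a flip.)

Answer: (4,4)

Derivation:
Dir NW: opp run (4,3), next='.' -> no flip
Dir N: opp run (4,4) capped by B -> flip
Dir NE: first cell 'B' (not opp) -> no flip
Dir W: first cell '.' (not opp) -> no flip
Dir E: first cell 'B' (not opp) -> no flip
Dir SW: first cell '.' (not opp) -> no flip
Dir S: first cell '.' (not opp) -> no flip
Dir SE: first cell 'B' (not opp) -> no flip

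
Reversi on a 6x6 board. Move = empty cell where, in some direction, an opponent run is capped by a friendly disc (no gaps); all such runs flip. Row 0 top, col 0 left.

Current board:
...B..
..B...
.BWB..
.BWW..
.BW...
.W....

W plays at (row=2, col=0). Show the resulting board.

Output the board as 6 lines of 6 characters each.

Answer: ...B..
..B...
WWWB..
.WWW..
.BW...
.W....

Derivation:
Place W at (2,0); scan 8 dirs for brackets.
Dir NW: edge -> no flip
Dir N: first cell '.' (not opp) -> no flip
Dir NE: first cell '.' (not opp) -> no flip
Dir W: edge -> no flip
Dir E: opp run (2,1) capped by W -> flip
Dir SW: edge -> no flip
Dir S: first cell '.' (not opp) -> no flip
Dir SE: opp run (3,1) capped by W -> flip
All flips: (2,1) (3,1)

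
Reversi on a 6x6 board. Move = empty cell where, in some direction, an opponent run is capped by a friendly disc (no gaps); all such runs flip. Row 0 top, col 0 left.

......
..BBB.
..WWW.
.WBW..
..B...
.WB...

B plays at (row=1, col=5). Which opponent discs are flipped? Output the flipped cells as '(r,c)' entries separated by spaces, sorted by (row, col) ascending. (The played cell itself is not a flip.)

Dir NW: first cell '.' (not opp) -> no flip
Dir N: first cell '.' (not opp) -> no flip
Dir NE: edge -> no flip
Dir W: first cell 'B' (not opp) -> no flip
Dir E: edge -> no flip
Dir SW: opp run (2,4) (3,3) capped by B -> flip
Dir S: first cell '.' (not opp) -> no flip
Dir SE: edge -> no flip

Answer: (2,4) (3,3)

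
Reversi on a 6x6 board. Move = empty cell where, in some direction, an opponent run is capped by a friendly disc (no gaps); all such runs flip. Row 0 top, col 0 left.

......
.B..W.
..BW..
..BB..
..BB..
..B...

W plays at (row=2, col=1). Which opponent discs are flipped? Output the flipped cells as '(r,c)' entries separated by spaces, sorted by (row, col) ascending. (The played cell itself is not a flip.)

Answer: (2,2)

Derivation:
Dir NW: first cell '.' (not opp) -> no flip
Dir N: opp run (1,1), next='.' -> no flip
Dir NE: first cell '.' (not opp) -> no flip
Dir W: first cell '.' (not opp) -> no flip
Dir E: opp run (2,2) capped by W -> flip
Dir SW: first cell '.' (not opp) -> no flip
Dir S: first cell '.' (not opp) -> no flip
Dir SE: opp run (3,2) (4,3), next='.' -> no flip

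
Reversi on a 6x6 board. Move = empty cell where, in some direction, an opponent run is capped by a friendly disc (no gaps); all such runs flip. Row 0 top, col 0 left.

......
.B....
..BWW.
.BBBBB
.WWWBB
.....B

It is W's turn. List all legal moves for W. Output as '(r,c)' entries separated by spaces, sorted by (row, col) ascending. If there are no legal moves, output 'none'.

(0,0): no bracket -> illegal
(0,1): no bracket -> illegal
(0,2): no bracket -> illegal
(1,0): no bracket -> illegal
(1,2): flips 2 -> legal
(1,3): no bracket -> illegal
(2,0): flips 1 -> legal
(2,1): flips 3 -> legal
(2,5): flips 1 -> legal
(3,0): no bracket -> illegal
(4,0): no bracket -> illegal
(5,3): no bracket -> illegal
(5,4): flips 2 -> legal

Answer: (1,2) (2,0) (2,1) (2,5) (5,4)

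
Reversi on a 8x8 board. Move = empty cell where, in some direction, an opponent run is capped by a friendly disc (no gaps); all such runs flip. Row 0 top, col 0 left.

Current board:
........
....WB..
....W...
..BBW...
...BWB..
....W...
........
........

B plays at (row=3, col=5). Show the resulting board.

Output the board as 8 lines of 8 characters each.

Place B at (3,5); scan 8 dirs for brackets.
Dir NW: opp run (2,4), next='.' -> no flip
Dir N: first cell '.' (not opp) -> no flip
Dir NE: first cell '.' (not opp) -> no flip
Dir W: opp run (3,4) capped by B -> flip
Dir E: first cell '.' (not opp) -> no flip
Dir SW: opp run (4,4), next='.' -> no flip
Dir S: first cell 'B' (not opp) -> no flip
Dir SE: first cell '.' (not opp) -> no flip
All flips: (3,4)

Answer: ........
....WB..
....W...
..BBBB..
...BWB..
....W...
........
........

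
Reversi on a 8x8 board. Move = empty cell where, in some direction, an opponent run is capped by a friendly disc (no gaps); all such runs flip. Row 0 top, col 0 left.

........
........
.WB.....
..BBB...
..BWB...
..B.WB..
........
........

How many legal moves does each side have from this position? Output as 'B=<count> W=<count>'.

-- B to move --
(1,0): flips 1 -> legal
(1,1): no bracket -> illegal
(1,2): no bracket -> illegal
(2,0): flips 1 -> legal
(3,0): no bracket -> illegal
(3,1): no bracket -> illegal
(4,5): no bracket -> illegal
(5,3): flips 2 -> legal
(6,3): no bracket -> illegal
(6,4): flips 1 -> legal
(6,5): flips 2 -> legal
B mobility = 5
-- W to move --
(1,1): no bracket -> illegal
(1,2): no bracket -> illegal
(1,3): no bracket -> illegal
(2,3): flips 2 -> legal
(2,4): flips 2 -> legal
(2,5): flips 1 -> legal
(3,1): no bracket -> illegal
(3,5): no bracket -> illegal
(4,1): flips 1 -> legal
(4,5): flips 1 -> legal
(4,6): no bracket -> illegal
(5,1): no bracket -> illegal
(5,3): no bracket -> illegal
(5,6): flips 1 -> legal
(6,1): flips 1 -> legal
(6,2): no bracket -> illegal
(6,3): no bracket -> illegal
(6,4): no bracket -> illegal
(6,5): no bracket -> illegal
(6,6): no bracket -> illegal
W mobility = 7

Answer: B=5 W=7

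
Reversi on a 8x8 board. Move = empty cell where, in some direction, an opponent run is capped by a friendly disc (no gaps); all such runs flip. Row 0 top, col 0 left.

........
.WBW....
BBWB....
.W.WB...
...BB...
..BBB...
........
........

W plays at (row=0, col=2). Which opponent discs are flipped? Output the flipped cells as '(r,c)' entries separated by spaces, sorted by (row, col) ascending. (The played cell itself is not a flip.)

Dir NW: edge -> no flip
Dir N: edge -> no flip
Dir NE: edge -> no flip
Dir W: first cell '.' (not opp) -> no flip
Dir E: first cell '.' (not opp) -> no flip
Dir SW: first cell 'W' (not opp) -> no flip
Dir S: opp run (1,2) capped by W -> flip
Dir SE: first cell 'W' (not opp) -> no flip

Answer: (1,2)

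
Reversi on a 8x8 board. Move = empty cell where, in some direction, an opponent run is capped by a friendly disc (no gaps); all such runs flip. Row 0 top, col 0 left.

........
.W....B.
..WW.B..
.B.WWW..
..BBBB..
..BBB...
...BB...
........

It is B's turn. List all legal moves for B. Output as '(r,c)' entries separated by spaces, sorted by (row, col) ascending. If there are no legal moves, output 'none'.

(0,0): flips 3 -> legal
(0,1): no bracket -> illegal
(0,2): no bracket -> illegal
(1,0): no bracket -> illegal
(1,2): flips 2 -> legal
(1,3): flips 3 -> legal
(1,4): no bracket -> illegal
(2,0): no bracket -> illegal
(2,1): no bracket -> illegal
(2,4): flips 2 -> legal
(2,6): flips 1 -> legal
(3,2): no bracket -> illegal
(3,6): no bracket -> illegal
(4,6): no bracket -> illegal

Answer: (0,0) (1,2) (1,3) (2,4) (2,6)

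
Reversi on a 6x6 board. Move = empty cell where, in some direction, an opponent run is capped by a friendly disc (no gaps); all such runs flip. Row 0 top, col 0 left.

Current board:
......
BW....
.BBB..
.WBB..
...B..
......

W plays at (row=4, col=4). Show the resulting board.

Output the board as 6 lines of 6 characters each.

Answer: ......
BW....
.BWB..
.WBW..
...BW.
......

Derivation:
Place W at (4,4); scan 8 dirs for brackets.
Dir NW: opp run (3,3) (2,2) capped by W -> flip
Dir N: first cell '.' (not opp) -> no flip
Dir NE: first cell '.' (not opp) -> no flip
Dir W: opp run (4,3), next='.' -> no flip
Dir E: first cell '.' (not opp) -> no flip
Dir SW: first cell '.' (not opp) -> no flip
Dir S: first cell '.' (not opp) -> no flip
Dir SE: first cell '.' (not opp) -> no flip
All flips: (2,2) (3,3)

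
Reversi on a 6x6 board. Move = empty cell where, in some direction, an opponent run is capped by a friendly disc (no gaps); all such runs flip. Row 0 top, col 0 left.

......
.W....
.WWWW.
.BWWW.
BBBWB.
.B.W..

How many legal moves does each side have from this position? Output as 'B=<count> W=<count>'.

Answer: B=7 W=8

Derivation:
-- B to move --
(0,0): flips 3 -> legal
(0,1): flips 2 -> legal
(0,2): no bracket -> illegal
(1,0): no bracket -> illegal
(1,2): flips 2 -> legal
(1,3): flips 1 -> legal
(1,4): flips 4 -> legal
(1,5): flips 2 -> legal
(2,0): no bracket -> illegal
(2,5): no bracket -> illegal
(3,0): no bracket -> illegal
(3,5): flips 3 -> legal
(4,5): no bracket -> illegal
(5,2): no bracket -> illegal
(5,4): no bracket -> illegal
B mobility = 7
-- W to move --
(2,0): flips 2 -> legal
(3,0): flips 1 -> legal
(3,5): flips 1 -> legal
(4,5): flips 1 -> legal
(5,0): flips 1 -> legal
(5,2): flips 1 -> legal
(5,4): flips 1 -> legal
(5,5): flips 1 -> legal
W mobility = 8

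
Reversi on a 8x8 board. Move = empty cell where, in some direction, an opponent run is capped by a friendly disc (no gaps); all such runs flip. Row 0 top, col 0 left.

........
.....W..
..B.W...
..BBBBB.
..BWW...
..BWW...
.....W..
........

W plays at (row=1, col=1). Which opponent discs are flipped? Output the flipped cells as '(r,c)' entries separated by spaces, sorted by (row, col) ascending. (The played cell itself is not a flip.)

Answer: (2,2) (3,3)

Derivation:
Dir NW: first cell '.' (not opp) -> no flip
Dir N: first cell '.' (not opp) -> no flip
Dir NE: first cell '.' (not opp) -> no flip
Dir W: first cell '.' (not opp) -> no flip
Dir E: first cell '.' (not opp) -> no flip
Dir SW: first cell '.' (not opp) -> no flip
Dir S: first cell '.' (not opp) -> no flip
Dir SE: opp run (2,2) (3,3) capped by W -> flip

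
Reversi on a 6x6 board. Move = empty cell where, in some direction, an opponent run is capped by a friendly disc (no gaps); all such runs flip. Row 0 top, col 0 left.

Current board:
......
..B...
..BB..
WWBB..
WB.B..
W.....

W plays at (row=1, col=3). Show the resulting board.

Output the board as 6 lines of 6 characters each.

Place W at (1,3); scan 8 dirs for brackets.
Dir NW: first cell '.' (not opp) -> no flip
Dir N: first cell '.' (not opp) -> no flip
Dir NE: first cell '.' (not opp) -> no flip
Dir W: opp run (1,2), next='.' -> no flip
Dir E: first cell '.' (not opp) -> no flip
Dir SW: opp run (2,2) capped by W -> flip
Dir S: opp run (2,3) (3,3) (4,3), next='.' -> no flip
Dir SE: first cell '.' (not opp) -> no flip
All flips: (2,2)

Answer: ......
..BW..
..WB..
WWBB..
WB.B..
W.....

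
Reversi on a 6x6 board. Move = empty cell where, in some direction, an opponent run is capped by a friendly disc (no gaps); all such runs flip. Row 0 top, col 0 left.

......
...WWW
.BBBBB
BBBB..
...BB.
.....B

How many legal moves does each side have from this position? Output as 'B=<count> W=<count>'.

-- B to move --
(0,2): flips 1 -> legal
(0,3): flips 2 -> legal
(0,4): flips 2 -> legal
(0,5): flips 2 -> legal
(1,2): no bracket -> illegal
B mobility = 4
-- W to move --
(1,0): no bracket -> illegal
(1,1): no bracket -> illegal
(1,2): no bracket -> illegal
(2,0): no bracket -> illegal
(3,4): flips 1 -> legal
(3,5): flips 2 -> legal
(4,0): flips 2 -> legal
(4,1): flips 2 -> legal
(4,2): flips 2 -> legal
(4,5): no bracket -> illegal
(5,2): no bracket -> illegal
(5,3): flips 3 -> legal
(5,4): no bracket -> illegal
W mobility = 6

Answer: B=4 W=6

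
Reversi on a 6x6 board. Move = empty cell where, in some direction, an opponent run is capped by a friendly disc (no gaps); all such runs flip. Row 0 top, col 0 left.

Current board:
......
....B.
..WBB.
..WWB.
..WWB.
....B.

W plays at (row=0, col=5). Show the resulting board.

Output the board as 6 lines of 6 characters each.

Answer: .....W
....W.
..WWB.
..WWB.
..WWB.
....B.

Derivation:
Place W at (0,5); scan 8 dirs for brackets.
Dir NW: edge -> no flip
Dir N: edge -> no flip
Dir NE: edge -> no flip
Dir W: first cell '.' (not opp) -> no flip
Dir E: edge -> no flip
Dir SW: opp run (1,4) (2,3) capped by W -> flip
Dir S: first cell '.' (not opp) -> no flip
Dir SE: edge -> no flip
All flips: (1,4) (2,3)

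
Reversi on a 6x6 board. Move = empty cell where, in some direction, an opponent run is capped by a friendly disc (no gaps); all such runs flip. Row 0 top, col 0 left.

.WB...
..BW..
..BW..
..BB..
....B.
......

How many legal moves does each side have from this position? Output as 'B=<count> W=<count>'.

-- B to move --
(0,0): flips 1 -> legal
(0,3): flips 2 -> legal
(0,4): flips 1 -> legal
(1,0): no bracket -> illegal
(1,1): no bracket -> illegal
(1,4): flips 2 -> legal
(2,4): flips 2 -> legal
(3,4): flips 1 -> legal
B mobility = 6
-- W to move --
(0,3): flips 1 -> legal
(1,1): flips 1 -> legal
(2,1): flips 1 -> legal
(2,4): no bracket -> illegal
(3,1): flips 1 -> legal
(3,4): no bracket -> illegal
(3,5): no bracket -> illegal
(4,1): flips 1 -> legal
(4,2): no bracket -> illegal
(4,3): flips 1 -> legal
(4,5): no bracket -> illegal
(5,3): no bracket -> illegal
(5,4): no bracket -> illegal
(5,5): no bracket -> illegal
W mobility = 6

Answer: B=6 W=6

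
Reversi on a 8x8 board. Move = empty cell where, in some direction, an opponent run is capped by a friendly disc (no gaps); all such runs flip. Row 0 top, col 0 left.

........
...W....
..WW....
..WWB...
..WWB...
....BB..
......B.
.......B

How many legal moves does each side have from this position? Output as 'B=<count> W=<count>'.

Answer: B=6 W=4

Derivation:
-- B to move --
(0,2): no bracket -> illegal
(0,3): no bracket -> illegal
(0,4): no bracket -> illegal
(1,1): flips 2 -> legal
(1,2): flips 1 -> legal
(1,4): no bracket -> illegal
(2,1): flips 2 -> legal
(2,4): no bracket -> illegal
(3,1): flips 2 -> legal
(4,1): flips 2 -> legal
(5,1): no bracket -> illegal
(5,2): flips 1 -> legal
(5,3): no bracket -> illegal
B mobility = 6
-- W to move --
(2,4): no bracket -> illegal
(2,5): flips 1 -> legal
(3,5): flips 1 -> legal
(4,5): flips 2 -> legal
(4,6): no bracket -> illegal
(5,3): no bracket -> illegal
(5,6): no bracket -> illegal
(5,7): no bracket -> illegal
(6,3): no bracket -> illegal
(6,4): no bracket -> illegal
(6,5): flips 1 -> legal
(6,7): no bracket -> illegal
(7,5): no bracket -> illegal
(7,6): no bracket -> illegal
W mobility = 4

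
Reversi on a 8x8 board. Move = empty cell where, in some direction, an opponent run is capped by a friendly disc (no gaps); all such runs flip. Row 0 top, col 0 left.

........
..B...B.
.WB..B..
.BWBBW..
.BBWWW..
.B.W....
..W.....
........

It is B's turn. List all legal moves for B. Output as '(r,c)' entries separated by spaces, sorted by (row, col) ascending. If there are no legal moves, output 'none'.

Answer: (1,1) (2,0) (2,3) (3,0) (3,6) (4,6) (5,2) (5,4) (5,5) (5,6) (6,3) (6,4) (7,3)

Derivation:
(1,0): no bracket -> illegal
(1,1): flips 1 -> legal
(2,0): flips 1 -> legal
(2,3): flips 1 -> legal
(2,4): no bracket -> illegal
(2,6): no bracket -> illegal
(3,0): flips 1 -> legal
(3,6): flips 1 -> legal
(4,6): flips 3 -> legal
(5,2): flips 1 -> legal
(5,4): flips 1 -> legal
(5,5): flips 3 -> legal
(5,6): flips 1 -> legal
(6,1): no bracket -> illegal
(6,3): flips 2 -> legal
(6,4): flips 1 -> legal
(7,1): no bracket -> illegal
(7,2): no bracket -> illegal
(7,3): flips 1 -> legal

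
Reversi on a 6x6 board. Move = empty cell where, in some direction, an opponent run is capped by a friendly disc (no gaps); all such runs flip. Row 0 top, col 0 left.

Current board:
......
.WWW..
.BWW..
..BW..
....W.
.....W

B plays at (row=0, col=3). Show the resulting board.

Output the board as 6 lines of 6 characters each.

Answer: ...B..
.WBW..
.BWW..
..BW..
....W.
.....W

Derivation:
Place B at (0,3); scan 8 dirs for brackets.
Dir NW: edge -> no flip
Dir N: edge -> no flip
Dir NE: edge -> no flip
Dir W: first cell '.' (not opp) -> no flip
Dir E: first cell '.' (not opp) -> no flip
Dir SW: opp run (1,2) capped by B -> flip
Dir S: opp run (1,3) (2,3) (3,3), next='.' -> no flip
Dir SE: first cell '.' (not opp) -> no flip
All flips: (1,2)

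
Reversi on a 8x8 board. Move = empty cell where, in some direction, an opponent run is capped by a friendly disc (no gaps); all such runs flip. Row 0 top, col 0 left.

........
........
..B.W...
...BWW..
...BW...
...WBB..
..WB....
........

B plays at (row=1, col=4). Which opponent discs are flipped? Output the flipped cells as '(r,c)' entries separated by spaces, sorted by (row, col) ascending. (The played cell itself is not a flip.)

Answer: (2,4) (3,4) (4,4)

Derivation:
Dir NW: first cell '.' (not opp) -> no flip
Dir N: first cell '.' (not opp) -> no flip
Dir NE: first cell '.' (not opp) -> no flip
Dir W: first cell '.' (not opp) -> no flip
Dir E: first cell '.' (not opp) -> no flip
Dir SW: first cell '.' (not opp) -> no flip
Dir S: opp run (2,4) (3,4) (4,4) capped by B -> flip
Dir SE: first cell '.' (not opp) -> no flip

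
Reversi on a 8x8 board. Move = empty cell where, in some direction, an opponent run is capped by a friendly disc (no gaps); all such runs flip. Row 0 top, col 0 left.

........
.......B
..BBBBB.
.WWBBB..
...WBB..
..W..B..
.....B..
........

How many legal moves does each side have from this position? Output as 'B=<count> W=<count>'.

-- B to move --
(2,0): no bracket -> illegal
(2,1): no bracket -> illegal
(3,0): flips 2 -> legal
(4,0): flips 1 -> legal
(4,1): flips 1 -> legal
(4,2): flips 2 -> legal
(5,1): no bracket -> illegal
(5,3): flips 1 -> legal
(5,4): no bracket -> illegal
(6,1): flips 2 -> legal
(6,2): no bracket -> illegal
(6,3): no bracket -> illegal
B mobility = 6
-- W to move --
(0,6): no bracket -> illegal
(0,7): no bracket -> illegal
(1,1): no bracket -> illegal
(1,2): flips 1 -> legal
(1,3): flips 3 -> legal
(1,4): flips 1 -> legal
(1,5): no bracket -> illegal
(1,6): flips 2 -> legal
(2,1): no bracket -> illegal
(2,7): no bracket -> illegal
(3,6): flips 3 -> legal
(3,7): no bracket -> illegal
(4,2): no bracket -> illegal
(4,6): flips 2 -> legal
(5,3): no bracket -> illegal
(5,4): no bracket -> illegal
(5,6): no bracket -> illegal
(6,4): no bracket -> illegal
(6,6): no bracket -> illegal
(7,4): no bracket -> illegal
(7,5): no bracket -> illegal
(7,6): no bracket -> illegal
W mobility = 6

Answer: B=6 W=6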